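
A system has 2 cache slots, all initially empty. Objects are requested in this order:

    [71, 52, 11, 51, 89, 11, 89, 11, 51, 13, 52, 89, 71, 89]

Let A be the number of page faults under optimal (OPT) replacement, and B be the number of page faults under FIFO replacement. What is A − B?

Under OPT: F F F F F . . . F F F . F . → 9 faults.
Under FIFO: F F F F F F . . F F F F F . → 11 faults.
A − B = 9 − 11 = -2.

-2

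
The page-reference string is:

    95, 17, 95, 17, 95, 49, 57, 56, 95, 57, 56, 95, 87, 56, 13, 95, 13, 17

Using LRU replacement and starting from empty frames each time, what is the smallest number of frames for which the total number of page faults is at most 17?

2

f=1: 18 faults
f=2: 14 faults
f=3: 10 faults
f=4: 8 faults
f=5: 8 faults
f=6: 8 faults
f=7: 7 faults
Smallest f with faults ≤ 17 is 2.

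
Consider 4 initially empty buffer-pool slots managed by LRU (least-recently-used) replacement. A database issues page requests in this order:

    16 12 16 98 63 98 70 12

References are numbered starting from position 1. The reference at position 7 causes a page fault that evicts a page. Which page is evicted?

12

pos 1: 16 → miss, frames [16]
pos 2: 12 → miss, frames [16, 12]
pos 3: 16 → hit
pos 4: 98 → miss, frames [12, 16, 98]
pos 5: 63 → miss, frames [12, 16, 98, 63]
pos 6: 98 → hit
pos 7: 70 → miss, evict 12, frames [16, 63, 98, 70]
At position 7, page 12 is evicted.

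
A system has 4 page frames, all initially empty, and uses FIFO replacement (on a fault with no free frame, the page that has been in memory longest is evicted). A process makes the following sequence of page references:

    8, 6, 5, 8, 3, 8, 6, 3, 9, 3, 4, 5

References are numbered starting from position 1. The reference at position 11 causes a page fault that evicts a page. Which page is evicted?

6

pos 1: 8 → miss, frames (8)
pos 2: 6 → miss, frames (8 6)
pos 3: 5 → miss, frames (8 6 5)
pos 4: 8 → hit
pos 5: 3 → miss, frames (8 6 5 3)
pos 6: 8 → hit
pos 7: 6 → hit
pos 8: 3 → hit
pos 9: 9 → miss, evict 8, frames (6 5 3 9)
pos 10: 3 → hit
pos 11: 4 → miss, evict 6, frames (5 3 9 4)
At position 11, page 6 is evicted.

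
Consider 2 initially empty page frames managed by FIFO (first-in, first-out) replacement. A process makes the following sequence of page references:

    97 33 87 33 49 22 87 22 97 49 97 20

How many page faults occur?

97 -> miss, frames {97}
33 -> miss, frames {97,33}
87 -> miss, evict 97, frames {33,87}
33 -> hit
49 -> miss, evict 33, frames {87,49}
22 -> miss, evict 87, frames {49,22}
87 -> miss, evict 49, frames {22,87}
22 -> hit
97 -> miss, evict 22, frames {87,97}
49 -> miss, evict 87, frames {97,49}
97 -> hit
20 -> miss, evict 97, frames {49,20}
Page faults: 9.

9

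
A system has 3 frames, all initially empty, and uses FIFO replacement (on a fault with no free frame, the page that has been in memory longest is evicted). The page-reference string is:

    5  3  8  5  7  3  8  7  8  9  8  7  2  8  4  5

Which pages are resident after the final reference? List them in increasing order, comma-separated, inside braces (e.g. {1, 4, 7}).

{4, 5, 8}

5 → miss, frames (5)
3 → miss, frames (5 3)
8 → miss, frames (5 3 8)
5 → hit
7 → miss, evict 5, frames (3 8 7)
3 → hit
8 → hit
7 → hit
8 → hit
9 → miss, evict 3, frames (8 7 9)
8 → hit
7 → hit
2 → miss, evict 8, frames (7 9 2)
8 → miss, evict 7, frames (9 2 8)
4 → miss, evict 9, frames (2 8 4)
5 → miss, evict 2, frames (8 4 5)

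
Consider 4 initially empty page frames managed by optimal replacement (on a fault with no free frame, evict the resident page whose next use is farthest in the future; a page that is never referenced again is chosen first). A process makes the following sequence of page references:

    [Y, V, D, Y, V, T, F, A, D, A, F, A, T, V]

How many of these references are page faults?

Y: fault, frames [Y]
V: fault, frames [Y, V]
D: fault, frames [Y, V, D]
Y: hit
V: hit
T: fault, frames [Y, V, D, T]
F: fault, evict Y, frames [V, D, T, F]
A: fault, evict V, frames [D, T, F, A]
D: hit
A: hit
F: hit
A: hit
T: hit
V: fault, evict A, frames [D, T, F, V]
Page faults: 7.

7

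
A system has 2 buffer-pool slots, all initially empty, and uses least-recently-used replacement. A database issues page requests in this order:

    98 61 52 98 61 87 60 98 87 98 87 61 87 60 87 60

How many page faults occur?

98: fault, frames {98}
61: fault, frames {98,61}
52: fault, evict 98, frames {61,52}
98: fault, evict 61, frames {52,98}
61: fault, evict 52, frames {98,61}
87: fault, evict 98, frames {61,87}
60: fault, evict 61, frames {87,60}
98: fault, evict 87, frames {60,98}
87: fault, evict 60, frames {98,87}
98: hit
87: hit
61: fault, evict 98, frames {87,61}
87: hit
60: fault, evict 61, frames {87,60}
87: hit
60: hit
Page faults: 11.

11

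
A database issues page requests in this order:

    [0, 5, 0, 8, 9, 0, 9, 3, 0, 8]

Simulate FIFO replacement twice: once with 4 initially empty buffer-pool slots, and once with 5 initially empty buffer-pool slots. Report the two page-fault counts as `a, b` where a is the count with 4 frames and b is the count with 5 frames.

4 frames: F F . F F . . F F . → 6 faults.
5 frames: F F . F F . . F . . → 5 faults.
5 < 6: adding a frame reduced faults, as is typical.

6, 5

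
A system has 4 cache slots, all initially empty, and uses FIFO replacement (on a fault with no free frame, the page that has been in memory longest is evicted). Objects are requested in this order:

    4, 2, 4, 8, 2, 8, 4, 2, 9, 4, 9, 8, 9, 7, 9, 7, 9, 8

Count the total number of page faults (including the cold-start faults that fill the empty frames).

5

4 -> miss, frames {4}
2 -> miss, frames {4,2}
4 -> hit
8 -> miss, frames {4,2,8}
2 -> hit
8 -> hit
4 -> hit
2 -> hit
9 -> miss, frames {4,2,8,9}
4 -> hit
9 -> hit
8 -> hit
9 -> hit
7 -> miss, evict 4, frames {2,8,9,7}
9 -> hit
7 -> hit
9 -> hit
8 -> hit
Page faults: 5.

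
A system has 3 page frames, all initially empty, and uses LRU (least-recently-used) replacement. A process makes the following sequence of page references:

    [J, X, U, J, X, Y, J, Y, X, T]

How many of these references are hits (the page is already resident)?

5

J -> miss, frames (J)
X -> miss, frames (J X)
U -> miss, frames (J X U)
J -> hit
X -> hit
Y -> miss, evict U, frames (J X Y)
J -> hit
Y -> hit
X -> hit
T -> miss, evict J, frames (Y X T)
Hits: 5.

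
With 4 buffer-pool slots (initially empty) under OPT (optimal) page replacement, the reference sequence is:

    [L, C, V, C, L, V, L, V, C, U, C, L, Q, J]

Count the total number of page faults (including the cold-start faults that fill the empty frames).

6

L -> miss, frames [L]
C -> miss, frames [L, C]
V -> miss, frames [L, C, V]
C -> hit
L -> hit
V -> hit
L -> hit
V -> hit
C -> hit
U -> miss, frames [L, C, V, U]
C -> hit
L -> hit
Q -> miss, evict U, frames [L, C, V, Q]
J -> miss, evict Q, frames [L, C, V, J]
Page faults: 6.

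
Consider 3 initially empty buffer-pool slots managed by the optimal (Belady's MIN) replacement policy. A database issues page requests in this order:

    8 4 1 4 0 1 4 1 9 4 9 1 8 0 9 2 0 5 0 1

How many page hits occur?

8 → miss, frames [8]
4 → miss, frames [8, 4]
1 → miss, frames [8, 4, 1]
4 → hit
0 → miss, evict 8, frames [4, 1, 0]
1 → hit
4 → hit
1 → hit
9 → miss, evict 0, frames [4, 1, 9]
4 → hit
9 → hit
1 → hit
8 → miss, evict 4, frames [1, 9, 8]
0 → miss, evict 8, frames [1, 9, 0]
9 → hit
2 → miss, evict 9, frames [1, 0, 2]
0 → hit
5 → miss, evict 2, frames [1, 0, 5]
0 → hit
1 → hit
Hits: 11.

11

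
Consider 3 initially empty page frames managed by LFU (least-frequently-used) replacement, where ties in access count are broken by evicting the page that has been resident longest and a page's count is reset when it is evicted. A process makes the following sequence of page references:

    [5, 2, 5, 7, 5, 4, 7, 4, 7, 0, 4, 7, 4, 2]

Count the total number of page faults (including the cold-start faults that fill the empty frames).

5 → miss, frames {5}
2 → miss, frames {5,2}
5 → hit
7 → miss, frames {5,2,7}
5 → hit
4 → miss, evict 2, frames {5,7,4}
7 → hit
4 → hit
7 → hit
0 → miss, evict 4, frames {5,7,0}
4 → miss, evict 0, frames {5,7,4}
7 → hit
4 → hit
2 → miss, evict 4, frames {5,7,2}
Page faults: 7.

7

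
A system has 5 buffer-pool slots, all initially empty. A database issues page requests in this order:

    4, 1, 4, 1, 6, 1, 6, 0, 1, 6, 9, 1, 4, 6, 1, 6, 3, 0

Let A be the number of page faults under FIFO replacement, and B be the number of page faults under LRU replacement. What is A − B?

Under FIFO: F F . . F . . F . . F . . . . . F . → 6 faults.
Under LRU: F F . . F . . F . . F . . . . . F F → 7 faults.
A − B = 6 − 7 = -1.

-1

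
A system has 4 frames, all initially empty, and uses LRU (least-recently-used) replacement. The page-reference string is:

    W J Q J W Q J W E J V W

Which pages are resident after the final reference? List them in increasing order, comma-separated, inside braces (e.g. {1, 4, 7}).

W: fault, frames {W}
J: fault, frames {W,J}
Q: fault, frames {W,J,Q}
J: hit
W: hit
Q: hit
J: hit
W: hit
E: fault, frames {Q,J,W,E}
J: hit
V: fault, evict Q, frames {W,E,J,V}
W: hit

{E, J, V, W}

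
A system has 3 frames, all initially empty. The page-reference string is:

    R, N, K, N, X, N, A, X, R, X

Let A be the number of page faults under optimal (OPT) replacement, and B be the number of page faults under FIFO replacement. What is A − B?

-1

Under OPT: F F F . F . F . . . → 5 faults.
Under FIFO: F F F . F . F . F . → 6 faults.
A − B = 5 − 6 = -1.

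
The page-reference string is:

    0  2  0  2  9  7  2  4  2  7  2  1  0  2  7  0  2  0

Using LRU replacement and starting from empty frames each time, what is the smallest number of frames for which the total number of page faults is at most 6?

6

f=1: 18 faults
f=2: 13 faults
f=3: 8 faults
f=4: 7 faults
f=5: 7 faults
f=6: 6 faults
Smallest f with faults ≤ 6 is 6.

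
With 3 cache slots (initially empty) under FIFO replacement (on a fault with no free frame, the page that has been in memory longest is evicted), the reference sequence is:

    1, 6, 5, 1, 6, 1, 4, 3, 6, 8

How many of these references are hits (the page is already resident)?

3

1 -> miss, frames (1)
6 -> miss, frames (1 6)
5 -> miss, frames (1 6 5)
1 -> hit
6 -> hit
1 -> hit
4 -> miss, evict 1, frames (6 5 4)
3 -> miss, evict 6, frames (5 4 3)
6 -> miss, evict 5, frames (4 3 6)
8 -> miss, evict 4, frames (3 6 8)
Hits: 3.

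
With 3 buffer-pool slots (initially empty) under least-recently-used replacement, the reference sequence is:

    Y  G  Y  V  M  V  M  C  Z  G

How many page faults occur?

Y -> miss, frames (Y)
G -> miss, frames (Y G)
Y -> hit
V -> miss, frames (G Y V)
M -> miss, evict G, frames (Y V M)
V -> hit
M -> hit
C -> miss, evict Y, frames (V M C)
Z -> miss, evict V, frames (M C Z)
G -> miss, evict M, frames (C Z G)
Page faults: 7.

7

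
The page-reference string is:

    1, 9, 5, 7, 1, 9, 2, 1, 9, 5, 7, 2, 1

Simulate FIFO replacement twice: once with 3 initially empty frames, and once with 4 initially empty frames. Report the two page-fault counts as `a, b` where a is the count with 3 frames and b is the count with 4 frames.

10, 11

3 frames: F F F F F F F . . F F . F → 10 faults.
4 frames: F F F F . . F F F F F F F → 11 faults.
11 > 10: adding a frame increased faults — Belady's anomaly.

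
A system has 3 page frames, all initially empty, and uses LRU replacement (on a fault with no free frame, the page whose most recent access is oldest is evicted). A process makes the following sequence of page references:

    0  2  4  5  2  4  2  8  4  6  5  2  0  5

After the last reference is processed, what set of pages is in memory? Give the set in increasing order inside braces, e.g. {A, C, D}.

{0, 2, 5}

0 → miss, frames (0)
2 → miss, frames (0 2)
4 → miss, frames (0 2 4)
5 → miss, evict 0, frames (2 4 5)
2 → hit
4 → hit
2 → hit
8 → miss, evict 5, frames (4 2 8)
4 → hit
6 → miss, evict 2, frames (8 4 6)
5 → miss, evict 8, frames (4 6 5)
2 → miss, evict 4, frames (6 5 2)
0 → miss, evict 6, frames (5 2 0)
5 → hit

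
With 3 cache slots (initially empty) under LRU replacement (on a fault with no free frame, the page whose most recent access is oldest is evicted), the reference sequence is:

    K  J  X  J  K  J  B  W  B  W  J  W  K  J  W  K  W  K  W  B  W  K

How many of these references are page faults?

7

K -> fault, frames [K]
J -> fault, frames [K, J]
X -> fault, frames [K, J, X]
J -> hit
K -> hit
J -> hit
B -> fault, evict X, frames [K, J, B]
W -> fault, evict K, frames [J, B, W]
B -> hit
W -> hit
J -> hit
W -> hit
K -> fault, evict B, frames [J, W, K]
J -> hit
W -> hit
K -> hit
W -> hit
K -> hit
W -> hit
B -> fault, evict J, frames [K, W, B]
W -> hit
K -> hit
Page faults: 7.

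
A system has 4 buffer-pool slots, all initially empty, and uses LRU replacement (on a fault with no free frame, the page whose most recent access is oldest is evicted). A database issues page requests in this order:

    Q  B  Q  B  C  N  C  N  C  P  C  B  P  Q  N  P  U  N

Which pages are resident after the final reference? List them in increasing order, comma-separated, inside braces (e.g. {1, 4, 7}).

{N, P, Q, U}

Q: fault, frames {Q}
B: fault, frames {Q,B}
Q: hit
B: hit
C: fault, frames {Q,B,C}
N: fault, frames {Q,B,C,N}
C: hit
N: hit
C: hit
P: fault, evict Q, frames {B,N,C,P}
C: hit
B: hit
P: hit
Q: fault, evict N, frames {C,B,P,Q}
N: fault, evict C, frames {B,P,Q,N}
P: hit
U: fault, evict B, frames {Q,N,P,U}
N: hit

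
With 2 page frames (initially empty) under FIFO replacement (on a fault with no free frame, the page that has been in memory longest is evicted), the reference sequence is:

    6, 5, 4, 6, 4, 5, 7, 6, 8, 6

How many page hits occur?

2

6 → fault, frames [6]
5 → fault, frames [6, 5]
4 → fault, evict 6, frames [5, 4]
6 → fault, evict 5, frames [4, 6]
4 → hit
5 → fault, evict 4, frames [6, 5]
7 → fault, evict 6, frames [5, 7]
6 → fault, evict 5, frames [7, 6]
8 → fault, evict 7, frames [6, 8]
6 → hit
Hits: 2.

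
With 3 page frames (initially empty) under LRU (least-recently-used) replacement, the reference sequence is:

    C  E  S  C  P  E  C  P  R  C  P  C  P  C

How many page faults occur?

C → miss, frames {C}
E → miss, frames {C,E}
S → miss, frames {C,E,S}
C → hit
P → miss, evict E, frames {S,C,P}
E → miss, evict S, frames {C,P,E}
C → hit
P → hit
R → miss, evict E, frames {C,P,R}
C → hit
P → hit
C → hit
P → hit
C → hit
Page faults: 6.

6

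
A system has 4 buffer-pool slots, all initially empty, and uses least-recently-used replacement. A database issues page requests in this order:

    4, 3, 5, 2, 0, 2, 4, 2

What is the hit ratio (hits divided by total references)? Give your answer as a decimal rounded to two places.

4 → miss, frames [4]
3 → miss, frames [4, 3]
5 → miss, frames [4, 3, 5]
2 → miss, frames [4, 3, 5, 2]
0 → miss, evict 4, frames [3, 5, 2, 0]
2 → hit
4 → miss, evict 3, frames [5, 0, 2, 4]
2 → hit
Hits: 2 of 8 references → 2/8 = 0.2500.

0.25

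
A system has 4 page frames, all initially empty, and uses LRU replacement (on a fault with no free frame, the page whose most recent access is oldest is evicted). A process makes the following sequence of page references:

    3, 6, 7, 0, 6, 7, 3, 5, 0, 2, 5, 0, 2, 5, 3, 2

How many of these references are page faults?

7

3 → miss, frames (3)
6 → miss, frames (3 6)
7 → miss, frames (3 6 7)
0 → miss, frames (3 6 7 0)
6 → hit
7 → hit
3 → hit
5 → miss, evict 0, frames (6 7 3 5)
0 → miss, evict 6, frames (7 3 5 0)
2 → miss, evict 7, frames (3 5 0 2)
5 → hit
0 → hit
2 → hit
5 → hit
3 → hit
2 → hit
Page faults: 7.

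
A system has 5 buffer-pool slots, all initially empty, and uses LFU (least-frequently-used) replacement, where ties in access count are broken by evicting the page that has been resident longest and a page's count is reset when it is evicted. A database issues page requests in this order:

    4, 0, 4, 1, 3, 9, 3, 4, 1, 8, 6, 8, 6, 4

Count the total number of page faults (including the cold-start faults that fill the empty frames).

4 → miss, frames (4)
0 → miss, frames (4 0)
4 → hit
1 → miss, frames (4 0 1)
3 → miss, frames (4 0 1 3)
9 → miss, frames (4 0 1 3 9)
3 → hit
4 → hit
1 → hit
8 → miss, evict 0, frames (4 1 3 9 8)
6 → miss, evict 9, frames (4 1 3 8 6)
8 → hit
6 → hit
4 → hit
Page faults: 7.

7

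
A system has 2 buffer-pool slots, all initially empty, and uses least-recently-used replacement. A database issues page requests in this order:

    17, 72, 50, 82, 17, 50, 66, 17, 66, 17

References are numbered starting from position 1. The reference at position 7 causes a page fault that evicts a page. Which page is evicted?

pos 1: 17 → miss, frames (17)
pos 2: 72 → miss, frames (17 72)
pos 3: 50 → miss, evict 17, frames (72 50)
pos 4: 82 → miss, evict 72, frames (50 82)
pos 5: 17 → miss, evict 50, frames (82 17)
pos 6: 50 → miss, evict 82, frames (17 50)
pos 7: 66 → miss, evict 17, frames (50 66)
At position 7, page 17 is evicted.

17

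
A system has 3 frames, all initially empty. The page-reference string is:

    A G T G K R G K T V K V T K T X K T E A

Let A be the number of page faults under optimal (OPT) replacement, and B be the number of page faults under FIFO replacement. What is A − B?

Under OPT: F F F . F F . . F F . . . . . F . . F F → 10 faults.
Under FIFO: F F F . F F F . F F F . . . . F . F F F → 13 faults.
A − B = 10 − 13 = -3.

-3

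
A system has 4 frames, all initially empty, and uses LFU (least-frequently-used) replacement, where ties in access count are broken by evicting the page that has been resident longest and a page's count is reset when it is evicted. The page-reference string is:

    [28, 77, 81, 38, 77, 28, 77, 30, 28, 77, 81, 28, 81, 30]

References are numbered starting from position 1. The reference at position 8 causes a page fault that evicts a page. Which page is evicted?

81

pos 1: 28 -> miss, frames {28}
pos 2: 77 -> miss, frames {28,77}
pos 3: 81 -> miss, frames {28,77,81}
pos 4: 38 -> miss, frames {28,77,81,38}
pos 5: 77 -> hit
pos 6: 28 -> hit
pos 7: 77 -> hit
pos 8: 30 -> miss, evict 81, frames {28,77,38,30}
At position 8, page 81 is evicted.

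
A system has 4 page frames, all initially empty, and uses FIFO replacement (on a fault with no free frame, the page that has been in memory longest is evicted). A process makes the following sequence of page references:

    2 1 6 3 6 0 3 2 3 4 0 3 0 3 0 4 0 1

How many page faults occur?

8

2 → fault, frames [2]
1 → fault, frames [2, 1]
6 → fault, frames [2, 1, 6]
3 → fault, frames [2, 1, 6, 3]
6 → hit
0 → fault, evict 2, frames [1, 6, 3, 0]
3 → hit
2 → fault, evict 1, frames [6, 3, 0, 2]
3 → hit
4 → fault, evict 6, frames [3, 0, 2, 4]
0 → hit
3 → hit
0 → hit
3 → hit
0 → hit
4 → hit
0 → hit
1 → fault, evict 3, frames [0, 2, 4, 1]
Page faults: 8.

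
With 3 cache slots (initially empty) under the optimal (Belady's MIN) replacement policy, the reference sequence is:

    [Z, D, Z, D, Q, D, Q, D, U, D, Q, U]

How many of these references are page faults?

4

Z → miss, frames [Z]
D → miss, frames [Z, D]
Z → hit
D → hit
Q → miss, frames [Z, D, Q]
D → hit
Q → hit
D → hit
U → miss, evict Z, frames [D, Q, U]
D → hit
Q → hit
U → hit
Page faults: 4.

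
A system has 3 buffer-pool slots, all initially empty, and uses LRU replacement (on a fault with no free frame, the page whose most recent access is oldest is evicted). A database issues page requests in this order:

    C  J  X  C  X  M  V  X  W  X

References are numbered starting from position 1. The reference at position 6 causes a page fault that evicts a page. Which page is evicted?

J

pos 1: C: fault, frames {C}
pos 2: J: fault, frames {C,J}
pos 3: X: fault, frames {C,J,X}
pos 4: C: hit
pos 5: X: hit
pos 6: M: fault, evict J, frames {C,X,M}
At position 6, page J is evicted.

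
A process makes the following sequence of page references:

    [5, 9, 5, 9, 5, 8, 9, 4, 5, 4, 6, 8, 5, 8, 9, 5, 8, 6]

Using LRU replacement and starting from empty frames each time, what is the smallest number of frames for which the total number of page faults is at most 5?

5

f=1: 18 faults
f=2: 13 faults
f=3: 10 faults
f=4: 7 faults
f=5: 5 faults
Smallest f with faults ≤ 5 is 5.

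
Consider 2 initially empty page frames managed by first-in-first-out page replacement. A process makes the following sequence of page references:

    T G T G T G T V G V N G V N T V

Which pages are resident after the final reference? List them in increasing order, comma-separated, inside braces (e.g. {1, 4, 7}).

{T, V}

T -> miss, frames [T]
G -> miss, frames [T, G]
T -> hit
G -> hit
T -> hit
G -> hit
T -> hit
V -> miss, evict T, frames [G, V]
G -> hit
V -> hit
N -> miss, evict G, frames [V, N]
G -> miss, evict V, frames [N, G]
V -> miss, evict N, frames [G, V]
N -> miss, evict G, frames [V, N]
T -> miss, evict V, frames [N, T]
V -> miss, evict N, frames [T, V]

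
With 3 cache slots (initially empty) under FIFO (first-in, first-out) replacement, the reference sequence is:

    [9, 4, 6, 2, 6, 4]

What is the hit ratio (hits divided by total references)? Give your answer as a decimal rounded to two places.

0.33

9 → fault, frames [9]
4 → fault, frames [9, 4]
6 → fault, frames [9, 4, 6]
2 → fault, evict 9, frames [4, 6, 2]
6 → hit
4 → hit
Hits: 2 of 6 references → 2/6 = 0.3333.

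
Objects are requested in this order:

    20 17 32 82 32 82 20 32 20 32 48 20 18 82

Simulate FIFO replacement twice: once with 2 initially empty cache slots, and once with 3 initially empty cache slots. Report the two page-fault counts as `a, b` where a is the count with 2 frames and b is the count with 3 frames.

10, 8

2 frames: F F F F . . F F . . F F F F → 10 faults.
3 frames: F F F F . . F . . . F . F F → 8 faults.
8 < 10: adding a frame reduced faults, as is typical.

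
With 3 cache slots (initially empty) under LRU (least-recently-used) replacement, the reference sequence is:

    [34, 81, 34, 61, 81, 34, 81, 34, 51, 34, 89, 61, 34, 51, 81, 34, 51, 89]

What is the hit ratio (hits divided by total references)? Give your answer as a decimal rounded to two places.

0.50

34 -> miss, frames (34)
81 -> miss, frames (34 81)
34 -> hit
61 -> miss, frames (81 34 61)
81 -> hit
34 -> hit
81 -> hit
34 -> hit
51 -> miss, evict 61, frames (81 34 51)
34 -> hit
89 -> miss, evict 81, frames (51 34 89)
61 -> miss, evict 51, frames (34 89 61)
34 -> hit
51 -> miss, evict 89, frames (61 34 51)
81 -> miss, evict 61, frames (34 51 81)
34 -> hit
51 -> hit
89 -> miss, evict 81, frames (34 51 89)
Hits: 9 of 18 references → 9/18 = 0.5000.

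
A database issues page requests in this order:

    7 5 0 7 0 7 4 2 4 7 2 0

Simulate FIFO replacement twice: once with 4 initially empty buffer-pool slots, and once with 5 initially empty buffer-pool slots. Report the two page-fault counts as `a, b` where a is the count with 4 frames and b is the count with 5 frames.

4 frames: F F F . . . F F . F . . → 6 faults.
5 frames: F F F . . . F F . . . . → 5 faults.
5 < 6: adding a frame reduced faults, as is typical.

6, 5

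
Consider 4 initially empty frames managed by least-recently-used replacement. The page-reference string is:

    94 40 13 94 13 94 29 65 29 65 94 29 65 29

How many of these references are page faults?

5

94: fault, frames (94)
40: fault, frames (94 40)
13: fault, frames (94 40 13)
94: hit
13: hit
94: hit
29: fault, frames (40 13 94 29)
65: fault, evict 40, frames (13 94 29 65)
29: hit
65: hit
94: hit
29: hit
65: hit
29: hit
Page faults: 5.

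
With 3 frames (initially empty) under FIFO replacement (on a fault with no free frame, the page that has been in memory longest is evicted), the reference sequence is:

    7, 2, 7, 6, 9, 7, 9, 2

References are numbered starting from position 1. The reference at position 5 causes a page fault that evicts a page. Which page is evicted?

7

pos 1: 7 -> fault, frames {7}
pos 2: 2 -> fault, frames {7,2}
pos 3: 7 -> hit
pos 4: 6 -> fault, frames {7,2,6}
pos 5: 9 -> fault, evict 7, frames {2,6,9}
At position 5, page 7 is evicted.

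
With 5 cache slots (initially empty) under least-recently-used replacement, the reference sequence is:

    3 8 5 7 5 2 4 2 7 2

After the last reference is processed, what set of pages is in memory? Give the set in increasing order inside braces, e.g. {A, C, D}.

{2, 4, 5, 7, 8}

3: miss, frames [3]
8: miss, frames [3, 8]
5: miss, frames [3, 8, 5]
7: miss, frames [3, 8, 5, 7]
5: hit
2: miss, frames [3, 8, 7, 5, 2]
4: miss, evict 3, frames [8, 7, 5, 2, 4]
2: hit
7: hit
2: hit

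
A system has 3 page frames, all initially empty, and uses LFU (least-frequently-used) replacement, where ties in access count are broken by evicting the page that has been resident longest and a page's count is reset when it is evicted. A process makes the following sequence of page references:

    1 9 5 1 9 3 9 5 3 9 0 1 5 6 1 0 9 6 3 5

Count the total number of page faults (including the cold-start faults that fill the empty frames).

1: miss, frames {1}
9: miss, frames {1,9}
5: miss, frames {1,9,5}
1: hit
9: hit
3: miss, evict 5, frames {1,9,3}
9: hit
5: miss, evict 3, frames {1,9,5}
3: miss, evict 5, frames {1,9,3}
9: hit
0: miss, evict 3, frames {1,9,0}
1: hit
5: miss, evict 0, frames {1,9,5}
6: miss, evict 5, frames {1,9,6}
1: hit
0: miss, evict 6, frames {1,9,0}
9: hit
6: miss, evict 0, frames {1,9,6}
3: miss, evict 6, frames {1,9,3}
5: miss, evict 3, frames {1,9,5}
Page faults: 13.

13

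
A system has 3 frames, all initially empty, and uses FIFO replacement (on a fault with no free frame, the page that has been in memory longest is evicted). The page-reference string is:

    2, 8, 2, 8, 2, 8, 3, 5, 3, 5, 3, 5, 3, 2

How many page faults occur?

5

2 → fault, frames [2]
8 → fault, frames [2, 8]
2 → hit
8 → hit
2 → hit
8 → hit
3 → fault, frames [2, 8, 3]
5 → fault, evict 2, frames [8, 3, 5]
3 → hit
5 → hit
3 → hit
5 → hit
3 → hit
2 → fault, evict 8, frames [3, 5, 2]
Page faults: 5.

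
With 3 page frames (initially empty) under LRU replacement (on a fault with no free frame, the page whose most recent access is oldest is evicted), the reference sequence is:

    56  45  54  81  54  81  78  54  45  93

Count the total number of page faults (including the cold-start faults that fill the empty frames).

7

56: miss, frames [56]
45: miss, frames [56, 45]
54: miss, frames [56, 45, 54]
81: miss, evict 56, frames [45, 54, 81]
54: hit
81: hit
78: miss, evict 45, frames [54, 81, 78]
54: hit
45: miss, evict 81, frames [78, 54, 45]
93: miss, evict 78, frames [54, 45, 93]
Page faults: 7.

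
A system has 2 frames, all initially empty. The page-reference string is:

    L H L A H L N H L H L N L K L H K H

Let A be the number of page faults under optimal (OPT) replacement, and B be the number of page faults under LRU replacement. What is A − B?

-3

Under OPT: F F . F . F F . F . . F . F . F . . → 9 faults.
Under LRU: F F . F F F F F F . . F . F . F F . → 12 faults.
A − B = 9 − 12 = -3.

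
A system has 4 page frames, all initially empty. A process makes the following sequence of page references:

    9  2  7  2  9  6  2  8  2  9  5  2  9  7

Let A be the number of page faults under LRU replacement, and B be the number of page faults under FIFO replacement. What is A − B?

Under LRU: F F F . . F . F . . F . . F → 7 faults.
Under FIFO: F F F . . F . F . F F F . F → 9 faults.
A − B = 7 − 9 = -2.

-2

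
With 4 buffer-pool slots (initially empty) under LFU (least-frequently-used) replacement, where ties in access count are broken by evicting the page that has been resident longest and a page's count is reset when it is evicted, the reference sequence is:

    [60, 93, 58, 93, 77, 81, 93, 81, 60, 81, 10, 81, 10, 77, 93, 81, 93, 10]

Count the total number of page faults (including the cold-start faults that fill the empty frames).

60 -> fault, frames [60]
93 -> fault, frames [60, 93]
58 -> fault, frames [60, 93, 58]
93 -> hit
77 -> fault, frames [60, 93, 58, 77]
81 -> fault, evict 60, frames [93, 58, 77, 81]
93 -> hit
81 -> hit
60 -> fault, evict 58, frames [93, 77, 81, 60]
81 -> hit
10 -> fault, evict 77, frames [93, 81, 60, 10]
81 -> hit
10 -> hit
77 -> fault, evict 60, frames [93, 81, 10, 77]
93 -> hit
81 -> hit
93 -> hit
10 -> hit
Page faults: 8.

8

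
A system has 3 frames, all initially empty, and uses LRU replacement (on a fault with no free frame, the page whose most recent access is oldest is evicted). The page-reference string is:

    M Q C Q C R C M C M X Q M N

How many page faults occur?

8

M → miss, frames [M]
Q → miss, frames [M, Q]
C → miss, frames [M, Q, C]
Q → hit
C → hit
R → miss, evict M, frames [Q, C, R]
C → hit
M → miss, evict Q, frames [R, C, M]
C → hit
M → hit
X → miss, evict R, frames [C, M, X]
Q → miss, evict C, frames [M, X, Q]
M → hit
N → miss, evict X, frames [Q, M, N]
Page faults: 8.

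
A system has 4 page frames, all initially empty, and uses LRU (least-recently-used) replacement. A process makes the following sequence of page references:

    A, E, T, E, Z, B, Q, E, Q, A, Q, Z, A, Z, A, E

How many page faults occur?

8

A -> miss, frames (A)
E -> miss, frames (A E)
T -> miss, frames (A E T)
E -> hit
Z -> miss, frames (A T E Z)
B -> miss, evict A, frames (T E Z B)
Q -> miss, evict T, frames (E Z B Q)
E -> hit
Q -> hit
A -> miss, evict Z, frames (B E Q A)
Q -> hit
Z -> miss, evict B, frames (E A Q Z)
A -> hit
Z -> hit
A -> hit
E -> hit
Page faults: 8.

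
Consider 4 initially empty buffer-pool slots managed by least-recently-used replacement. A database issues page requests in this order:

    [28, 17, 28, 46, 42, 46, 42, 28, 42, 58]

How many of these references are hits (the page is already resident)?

28: miss, frames (28)
17: miss, frames (28 17)
28: hit
46: miss, frames (17 28 46)
42: miss, frames (17 28 46 42)
46: hit
42: hit
28: hit
42: hit
58: miss, evict 17, frames (46 28 42 58)
Hits: 5.

5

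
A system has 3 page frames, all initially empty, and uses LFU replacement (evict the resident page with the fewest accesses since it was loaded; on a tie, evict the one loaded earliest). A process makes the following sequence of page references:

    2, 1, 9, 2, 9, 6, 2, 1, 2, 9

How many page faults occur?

5

2: miss, frames [2]
1: miss, frames [2, 1]
9: miss, frames [2, 1, 9]
2: hit
9: hit
6: miss, evict 1, frames [2, 9, 6]
2: hit
1: miss, evict 6, frames [2, 9, 1]
2: hit
9: hit
Page faults: 5.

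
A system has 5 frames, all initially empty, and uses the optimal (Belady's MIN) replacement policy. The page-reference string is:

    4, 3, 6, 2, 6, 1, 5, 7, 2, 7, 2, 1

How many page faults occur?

4: miss, frames [4]
3: miss, frames [4, 3]
6: miss, frames [4, 3, 6]
2: miss, frames [4, 3, 6, 2]
6: hit
1: miss, frames [4, 3, 6, 2, 1]
5: miss, evict 6, frames [4, 3, 2, 1, 5]
7: miss, evict 5, frames [4, 3, 2, 1, 7]
2: hit
7: hit
2: hit
1: hit
Page faults: 7.

7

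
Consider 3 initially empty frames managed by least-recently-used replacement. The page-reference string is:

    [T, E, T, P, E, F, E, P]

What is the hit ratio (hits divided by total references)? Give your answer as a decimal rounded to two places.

0.50

T: miss, frames {T}
E: miss, frames {T,E}
T: hit
P: miss, frames {E,T,P}
E: hit
F: miss, evict T, frames {P,E,F}
E: hit
P: hit
Hits: 4 of 8 references → 4/8 = 0.5000.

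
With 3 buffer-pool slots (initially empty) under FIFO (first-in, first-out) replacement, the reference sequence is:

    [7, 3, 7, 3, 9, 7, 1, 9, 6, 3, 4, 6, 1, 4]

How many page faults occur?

7 → miss, frames [7]
3 → miss, frames [7, 3]
7 → hit
3 → hit
9 → miss, frames [7, 3, 9]
7 → hit
1 → miss, evict 7, frames [3, 9, 1]
9 → hit
6 → miss, evict 3, frames [9, 1, 6]
3 → miss, evict 9, frames [1, 6, 3]
4 → miss, evict 1, frames [6, 3, 4]
6 → hit
1 → miss, evict 6, frames [3, 4, 1]
4 → hit
Page faults: 8.

8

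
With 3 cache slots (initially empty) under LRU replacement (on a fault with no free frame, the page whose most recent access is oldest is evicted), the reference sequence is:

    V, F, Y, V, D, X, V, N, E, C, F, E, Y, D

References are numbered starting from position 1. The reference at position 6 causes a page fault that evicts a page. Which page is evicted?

Y

pos 1: V → fault, frames (V)
pos 2: F → fault, frames (V F)
pos 3: Y → fault, frames (V F Y)
pos 4: V → hit
pos 5: D → fault, evict F, frames (Y V D)
pos 6: X → fault, evict Y, frames (V D X)
At position 6, page Y is evicted.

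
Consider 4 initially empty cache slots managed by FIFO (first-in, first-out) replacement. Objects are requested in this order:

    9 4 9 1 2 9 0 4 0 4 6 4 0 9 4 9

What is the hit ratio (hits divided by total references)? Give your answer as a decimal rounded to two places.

9 -> miss, frames {9}
4 -> miss, frames {9,4}
9 -> hit
1 -> miss, frames {9,4,1}
2 -> miss, frames {9,4,1,2}
9 -> hit
0 -> miss, evict 9, frames {4,1,2,0}
4 -> hit
0 -> hit
4 -> hit
6 -> miss, evict 4, frames {1,2,0,6}
4 -> miss, evict 1, frames {2,0,6,4}
0 -> hit
9 -> miss, evict 2, frames {0,6,4,9}
4 -> hit
9 -> hit
Hits: 8 of 16 references → 8/16 = 0.5000.

0.50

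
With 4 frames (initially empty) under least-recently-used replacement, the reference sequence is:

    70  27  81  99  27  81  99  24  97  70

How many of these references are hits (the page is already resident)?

70: fault, frames (70)
27: fault, frames (70 27)
81: fault, frames (70 27 81)
99: fault, frames (70 27 81 99)
27: hit
81: hit
99: hit
24: fault, evict 70, frames (27 81 99 24)
97: fault, evict 27, frames (81 99 24 97)
70: fault, evict 81, frames (99 24 97 70)
Hits: 3.

3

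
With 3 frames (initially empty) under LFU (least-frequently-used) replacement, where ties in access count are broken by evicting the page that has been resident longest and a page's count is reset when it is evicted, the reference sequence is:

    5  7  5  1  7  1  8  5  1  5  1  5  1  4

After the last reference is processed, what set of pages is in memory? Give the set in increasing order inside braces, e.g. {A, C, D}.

5 → miss, frames [5]
7 → miss, frames [5, 7]
5 → hit
1 → miss, frames [5, 7, 1]
7 → hit
1 → hit
8 → miss, evict 5, frames [7, 1, 8]
5 → miss, evict 8, frames [7, 1, 5]
1 → hit
5 → hit
1 → hit
5 → hit
1 → hit
4 → miss, evict 7, frames [1, 5, 4]

{1, 4, 5}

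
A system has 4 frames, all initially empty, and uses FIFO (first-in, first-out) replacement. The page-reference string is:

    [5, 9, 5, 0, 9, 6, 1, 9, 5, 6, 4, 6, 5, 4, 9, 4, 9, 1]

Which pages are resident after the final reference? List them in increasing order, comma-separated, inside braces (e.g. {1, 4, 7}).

5 -> miss, frames (5)
9 -> miss, frames (5 9)
5 -> hit
0 -> miss, frames (5 9 0)
9 -> hit
6 -> miss, frames (5 9 0 6)
1 -> miss, evict 5, frames (9 0 6 1)
9 -> hit
5 -> miss, evict 9, frames (0 6 1 5)
6 -> hit
4 -> miss, evict 0, frames (6 1 5 4)
6 -> hit
5 -> hit
4 -> hit
9 -> miss, evict 6, frames (1 5 4 9)
4 -> hit
9 -> hit
1 -> hit

{1, 4, 5, 9}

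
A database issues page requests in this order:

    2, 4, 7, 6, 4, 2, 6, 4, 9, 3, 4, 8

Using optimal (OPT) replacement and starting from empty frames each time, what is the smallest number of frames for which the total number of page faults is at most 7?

f=1: 12 faults
f=2: 9 faults
f=3: 7 faults
f=4: 7 faults
f=5: 7 faults
f=6: 7 faults
f=7: 7 faults
Smallest f with faults ≤ 7 is 3.

3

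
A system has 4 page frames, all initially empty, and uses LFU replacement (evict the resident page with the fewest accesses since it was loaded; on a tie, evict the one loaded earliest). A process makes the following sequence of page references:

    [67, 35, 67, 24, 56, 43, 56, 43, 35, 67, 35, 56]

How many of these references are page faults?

6

67 → fault, frames (67)
35 → fault, frames (67 35)
67 → hit
24 → fault, frames (67 35 24)
56 → fault, frames (67 35 24 56)
43 → fault, evict 35, frames (67 24 56 43)
56 → hit
43 → hit
35 → fault, evict 24, frames (67 56 43 35)
67 → hit
35 → hit
56 → hit
Page faults: 6.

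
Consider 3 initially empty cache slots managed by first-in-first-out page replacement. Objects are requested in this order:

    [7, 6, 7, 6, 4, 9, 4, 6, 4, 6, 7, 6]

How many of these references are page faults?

6

7: fault, frames (7)
6: fault, frames (7 6)
7: hit
6: hit
4: fault, frames (7 6 4)
9: fault, evict 7, frames (6 4 9)
4: hit
6: hit
4: hit
6: hit
7: fault, evict 6, frames (4 9 7)
6: fault, evict 4, frames (9 7 6)
Page faults: 6.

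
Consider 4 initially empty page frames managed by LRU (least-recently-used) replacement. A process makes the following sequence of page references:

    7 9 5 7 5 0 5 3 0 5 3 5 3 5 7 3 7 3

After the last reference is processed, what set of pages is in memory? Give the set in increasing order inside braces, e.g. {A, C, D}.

{0, 3, 5, 7}

7: fault, frames (7)
9: fault, frames (7 9)
5: fault, frames (7 9 5)
7: hit
5: hit
0: fault, frames (9 7 5 0)
5: hit
3: fault, evict 9, frames (7 0 5 3)
0: hit
5: hit
3: hit
5: hit
3: hit
5: hit
7: hit
3: hit
7: hit
3: hit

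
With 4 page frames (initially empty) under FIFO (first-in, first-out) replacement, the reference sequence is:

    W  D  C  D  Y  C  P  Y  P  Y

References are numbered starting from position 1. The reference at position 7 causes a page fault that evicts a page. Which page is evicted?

pos 1: W → miss, frames {W}
pos 2: D → miss, frames {W,D}
pos 3: C → miss, frames {W,D,C}
pos 4: D → hit
pos 5: Y → miss, frames {W,D,C,Y}
pos 6: C → hit
pos 7: P → miss, evict W, frames {D,C,Y,P}
At position 7, page W is evicted.

W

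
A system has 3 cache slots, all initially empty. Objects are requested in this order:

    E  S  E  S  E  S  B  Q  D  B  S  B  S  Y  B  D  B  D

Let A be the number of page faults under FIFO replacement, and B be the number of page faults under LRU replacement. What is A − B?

Under FIFO: F F . . . . F F F . F F . F . F . . → 9 faults.
Under LRU: F F . . . . F F F . F . . F . F . . → 8 faults.
A − B = 9 − 8 = 1.

1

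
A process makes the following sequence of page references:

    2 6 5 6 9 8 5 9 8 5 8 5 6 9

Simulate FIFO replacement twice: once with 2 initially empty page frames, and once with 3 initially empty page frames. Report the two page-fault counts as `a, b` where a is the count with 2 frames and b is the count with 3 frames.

11, 6

2 frames: F F F . F F F F F F . . F F → 11 faults.
3 frames: F F F . F F . . . . . . F . → 6 faults.
6 < 11: adding a frame reduced faults, as is typical.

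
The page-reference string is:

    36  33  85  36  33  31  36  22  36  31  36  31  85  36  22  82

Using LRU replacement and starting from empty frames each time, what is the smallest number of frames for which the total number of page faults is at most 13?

2

f=1: 16 faults
f=2: 13 faults
f=3: 8 faults
f=4: 7 faults
f=5: 6 faults
f=6: 6 faults
Smallest f with faults ≤ 13 is 2.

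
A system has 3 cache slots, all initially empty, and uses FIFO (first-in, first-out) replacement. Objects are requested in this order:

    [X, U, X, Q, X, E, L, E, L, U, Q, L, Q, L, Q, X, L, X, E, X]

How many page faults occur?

X: fault, frames (X)
U: fault, frames (X U)
X: hit
Q: fault, frames (X U Q)
X: hit
E: fault, evict X, frames (U Q E)
L: fault, evict U, frames (Q E L)
E: hit
L: hit
U: fault, evict Q, frames (E L U)
Q: fault, evict E, frames (L U Q)
L: hit
Q: hit
L: hit
Q: hit
X: fault, evict L, frames (U Q X)
L: fault, evict U, frames (Q X L)
X: hit
E: fault, evict Q, frames (X L E)
X: hit
Page faults: 10.

10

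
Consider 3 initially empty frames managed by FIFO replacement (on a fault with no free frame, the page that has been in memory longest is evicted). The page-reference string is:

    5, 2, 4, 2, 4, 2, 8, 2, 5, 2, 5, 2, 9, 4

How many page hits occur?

6

5 → miss, frames {5}
2 → miss, frames {5,2}
4 → miss, frames {5,2,4}
2 → hit
4 → hit
2 → hit
8 → miss, evict 5, frames {2,4,8}
2 → hit
5 → miss, evict 2, frames {4,8,5}
2 → miss, evict 4, frames {8,5,2}
5 → hit
2 → hit
9 → miss, evict 8, frames {5,2,9}
4 → miss, evict 5, frames {2,9,4}
Hits: 6.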